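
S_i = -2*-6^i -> [-2, 12, -72, 432, -2592]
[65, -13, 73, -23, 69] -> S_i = Random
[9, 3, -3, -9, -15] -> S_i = 9 + -6*i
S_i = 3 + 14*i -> [3, 17, 31, 45, 59]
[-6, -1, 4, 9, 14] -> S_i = -6 + 5*i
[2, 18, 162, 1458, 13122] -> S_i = 2*9^i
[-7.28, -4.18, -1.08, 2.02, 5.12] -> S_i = -7.28 + 3.10*i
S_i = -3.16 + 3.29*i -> [-3.16, 0.13, 3.42, 6.71, 10.0]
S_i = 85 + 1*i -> [85, 86, 87, 88, 89]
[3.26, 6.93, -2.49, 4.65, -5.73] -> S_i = Random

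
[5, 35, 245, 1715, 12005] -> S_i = 5*7^i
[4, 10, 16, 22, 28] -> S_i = 4 + 6*i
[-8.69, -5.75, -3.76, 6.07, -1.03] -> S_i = Random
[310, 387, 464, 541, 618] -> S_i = 310 + 77*i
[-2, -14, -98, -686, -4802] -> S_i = -2*7^i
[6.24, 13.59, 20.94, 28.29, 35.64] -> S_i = 6.24 + 7.35*i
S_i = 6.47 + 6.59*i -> [6.47, 13.06, 19.65, 26.24, 32.83]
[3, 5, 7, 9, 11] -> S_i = 3 + 2*i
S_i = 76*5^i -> [76, 380, 1900, 9500, 47500]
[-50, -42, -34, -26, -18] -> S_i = -50 + 8*i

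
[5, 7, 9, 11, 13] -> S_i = 5 + 2*i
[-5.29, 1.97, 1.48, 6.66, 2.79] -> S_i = Random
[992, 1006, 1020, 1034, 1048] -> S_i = 992 + 14*i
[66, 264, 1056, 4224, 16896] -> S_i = 66*4^i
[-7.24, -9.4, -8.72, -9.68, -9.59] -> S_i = Random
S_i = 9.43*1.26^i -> [9.43, 11.88, 14.97, 18.86, 23.77]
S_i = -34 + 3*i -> [-34, -31, -28, -25, -22]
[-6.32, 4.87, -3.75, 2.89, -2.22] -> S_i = -6.32*(-0.77)^i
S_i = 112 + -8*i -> [112, 104, 96, 88, 80]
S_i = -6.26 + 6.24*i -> [-6.26, -0.02, 6.22, 12.46, 18.7]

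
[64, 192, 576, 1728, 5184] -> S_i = 64*3^i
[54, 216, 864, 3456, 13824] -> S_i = 54*4^i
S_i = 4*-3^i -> [4, -12, 36, -108, 324]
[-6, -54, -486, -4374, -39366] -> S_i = -6*9^i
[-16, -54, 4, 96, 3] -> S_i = Random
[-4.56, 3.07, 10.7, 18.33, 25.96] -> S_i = -4.56 + 7.63*i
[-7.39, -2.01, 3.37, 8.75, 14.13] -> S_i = -7.39 + 5.38*i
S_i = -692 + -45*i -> [-692, -737, -782, -827, -872]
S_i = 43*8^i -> [43, 344, 2752, 22016, 176128]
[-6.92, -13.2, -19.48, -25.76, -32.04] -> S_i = -6.92 + -6.28*i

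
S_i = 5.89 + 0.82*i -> [5.89, 6.71, 7.53, 8.35, 9.17]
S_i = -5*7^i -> [-5, -35, -245, -1715, -12005]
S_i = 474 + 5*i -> [474, 479, 484, 489, 494]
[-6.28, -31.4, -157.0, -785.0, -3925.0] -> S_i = -6.28*5.00^i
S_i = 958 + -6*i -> [958, 952, 946, 940, 934]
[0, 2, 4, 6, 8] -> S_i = 0 + 2*i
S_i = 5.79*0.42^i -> [5.79, 2.43, 1.02, 0.43, 0.18]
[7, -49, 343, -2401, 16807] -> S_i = 7*-7^i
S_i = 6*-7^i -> [6, -42, 294, -2058, 14406]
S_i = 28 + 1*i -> [28, 29, 30, 31, 32]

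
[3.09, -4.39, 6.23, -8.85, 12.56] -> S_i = 3.09*(-1.42)^i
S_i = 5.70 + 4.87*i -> [5.7, 10.57, 15.44, 20.31, 25.18]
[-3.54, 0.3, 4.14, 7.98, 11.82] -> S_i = -3.54 + 3.84*i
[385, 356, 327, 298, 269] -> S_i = 385 + -29*i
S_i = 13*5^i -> [13, 65, 325, 1625, 8125]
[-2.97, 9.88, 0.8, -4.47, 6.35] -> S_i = Random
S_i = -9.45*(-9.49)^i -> [-9.45, 89.68, -851.07, 8076.63, -76647.26]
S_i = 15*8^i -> [15, 120, 960, 7680, 61440]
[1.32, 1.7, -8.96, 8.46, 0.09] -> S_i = Random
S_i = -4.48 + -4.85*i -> [-4.48, -9.33, -14.18, -19.03, -23.88]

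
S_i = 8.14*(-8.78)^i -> [8.14, -71.47, 627.5, -5509.45, 48372.94]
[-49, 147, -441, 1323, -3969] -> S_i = -49*-3^i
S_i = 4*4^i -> [4, 16, 64, 256, 1024]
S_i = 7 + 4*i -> [7, 11, 15, 19, 23]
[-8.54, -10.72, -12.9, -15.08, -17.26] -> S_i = -8.54 + -2.18*i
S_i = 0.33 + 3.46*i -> [0.33, 3.79, 7.25, 10.71, 14.17]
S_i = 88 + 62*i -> [88, 150, 212, 274, 336]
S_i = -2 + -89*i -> [-2, -91, -180, -269, -358]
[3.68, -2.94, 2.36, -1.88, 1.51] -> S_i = 3.68*(-0.80)^i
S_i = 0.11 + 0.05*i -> [0.11, 0.16, 0.21, 0.26, 0.31]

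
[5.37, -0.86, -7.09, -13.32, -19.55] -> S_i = 5.37 + -6.23*i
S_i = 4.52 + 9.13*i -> [4.52, 13.65, 22.78, 31.91, 41.04]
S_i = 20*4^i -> [20, 80, 320, 1280, 5120]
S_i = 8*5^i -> [8, 40, 200, 1000, 5000]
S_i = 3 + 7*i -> [3, 10, 17, 24, 31]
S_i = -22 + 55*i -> [-22, 33, 88, 143, 198]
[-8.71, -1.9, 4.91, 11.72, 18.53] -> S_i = -8.71 + 6.81*i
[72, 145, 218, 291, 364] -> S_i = 72 + 73*i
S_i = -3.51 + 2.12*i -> [-3.51, -1.39, 0.73, 2.85, 4.97]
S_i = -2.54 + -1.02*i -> [-2.54, -3.56, -4.58, -5.6, -6.62]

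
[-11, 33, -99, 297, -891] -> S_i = -11*-3^i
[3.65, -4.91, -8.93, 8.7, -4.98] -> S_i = Random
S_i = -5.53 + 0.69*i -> [-5.53, -4.84, -4.15, -3.46, -2.77]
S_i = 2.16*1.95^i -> [2.16, 4.21, 8.21, 16.02, 31.23]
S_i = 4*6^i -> [4, 24, 144, 864, 5184]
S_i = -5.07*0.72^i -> [-5.07, -3.65, -2.63, -1.89, -1.36]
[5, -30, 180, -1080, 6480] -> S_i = 5*-6^i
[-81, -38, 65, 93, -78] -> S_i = Random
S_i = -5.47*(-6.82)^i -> [-5.47, 37.31, -254.42, 1735.16, -11833.82]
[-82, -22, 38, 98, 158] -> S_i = -82 + 60*i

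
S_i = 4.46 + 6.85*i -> [4.46, 11.31, 18.16, 25.01, 31.86]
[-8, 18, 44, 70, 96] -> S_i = -8 + 26*i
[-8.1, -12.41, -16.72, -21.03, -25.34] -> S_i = -8.10 + -4.31*i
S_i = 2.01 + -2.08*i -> [2.01, -0.07, -2.15, -4.23, -6.31]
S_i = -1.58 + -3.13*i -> [-1.58, -4.71, -7.84, -10.97, -14.1]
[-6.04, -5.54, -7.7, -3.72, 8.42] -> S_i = Random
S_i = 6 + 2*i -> [6, 8, 10, 12, 14]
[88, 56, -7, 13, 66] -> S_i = Random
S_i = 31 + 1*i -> [31, 32, 33, 34, 35]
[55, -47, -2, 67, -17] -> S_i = Random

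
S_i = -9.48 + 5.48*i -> [-9.48, -4.0, 1.48, 6.96, 12.44]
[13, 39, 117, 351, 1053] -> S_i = 13*3^i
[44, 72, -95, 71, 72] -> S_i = Random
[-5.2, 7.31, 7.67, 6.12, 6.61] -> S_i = Random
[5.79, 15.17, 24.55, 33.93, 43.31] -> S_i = 5.79 + 9.38*i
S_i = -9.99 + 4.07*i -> [-9.99, -5.92, -1.85, 2.22, 6.29]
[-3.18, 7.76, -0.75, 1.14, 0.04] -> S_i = Random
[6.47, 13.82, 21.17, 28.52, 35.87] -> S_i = 6.47 + 7.35*i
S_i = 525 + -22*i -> [525, 503, 481, 459, 437]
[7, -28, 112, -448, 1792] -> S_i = 7*-4^i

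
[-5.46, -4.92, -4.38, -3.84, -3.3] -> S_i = -5.46 + 0.54*i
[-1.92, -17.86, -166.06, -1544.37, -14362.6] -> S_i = -1.92*9.30^i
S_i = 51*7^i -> [51, 357, 2499, 17493, 122451]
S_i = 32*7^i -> [32, 224, 1568, 10976, 76832]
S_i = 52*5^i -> [52, 260, 1300, 6500, 32500]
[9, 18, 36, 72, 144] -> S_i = 9*2^i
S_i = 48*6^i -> [48, 288, 1728, 10368, 62208]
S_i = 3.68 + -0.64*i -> [3.68, 3.04, 2.4, 1.76, 1.12]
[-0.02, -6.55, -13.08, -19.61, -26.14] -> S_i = -0.02 + -6.53*i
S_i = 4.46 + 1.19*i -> [4.46, 5.65, 6.84, 8.03, 9.22]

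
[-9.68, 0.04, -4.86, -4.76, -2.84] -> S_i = Random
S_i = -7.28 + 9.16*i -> [-7.28, 1.88, 11.04, 20.2, 29.36]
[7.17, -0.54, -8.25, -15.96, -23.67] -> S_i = 7.17 + -7.71*i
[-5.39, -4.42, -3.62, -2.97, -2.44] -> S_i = -5.39*0.82^i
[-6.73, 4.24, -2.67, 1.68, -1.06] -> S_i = -6.73*(-0.63)^i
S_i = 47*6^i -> [47, 282, 1692, 10152, 60912]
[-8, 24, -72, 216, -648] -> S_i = -8*-3^i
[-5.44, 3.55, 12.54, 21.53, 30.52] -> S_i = -5.44 + 8.99*i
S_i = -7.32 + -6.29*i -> [-7.32, -13.61, -19.9, -26.19, -32.48]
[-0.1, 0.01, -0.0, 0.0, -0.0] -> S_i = -0.10*(-0.10)^i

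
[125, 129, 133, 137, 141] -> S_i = 125 + 4*i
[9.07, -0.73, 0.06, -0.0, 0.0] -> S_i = 9.07*(-0.08)^i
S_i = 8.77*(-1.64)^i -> [8.77, -14.38, 23.59, -38.68, 63.44]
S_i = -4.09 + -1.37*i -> [-4.09, -5.46, -6.83, -8.2, -9.57]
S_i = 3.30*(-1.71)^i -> [3.3, -5.64, 9.65, -16.5, 28.22]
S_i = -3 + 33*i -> [-3, 30, 63, 96, 129]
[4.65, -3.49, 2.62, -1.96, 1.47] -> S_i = 4.65*(-0.75)^i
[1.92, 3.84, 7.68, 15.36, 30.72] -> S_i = 1.92*2.00^i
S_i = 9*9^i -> [9, 81, 729, 6561, 59049]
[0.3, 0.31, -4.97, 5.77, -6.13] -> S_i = Random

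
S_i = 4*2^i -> [4, 8, 16, 32, 64]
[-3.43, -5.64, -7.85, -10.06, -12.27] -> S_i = -3.43 + -2.21*i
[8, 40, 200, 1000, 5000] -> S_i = 8*5^i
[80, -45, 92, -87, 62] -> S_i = Random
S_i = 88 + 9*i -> [88, 97, 106, 115, 124]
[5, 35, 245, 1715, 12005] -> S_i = 5*7^i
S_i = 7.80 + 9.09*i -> [7.8, 16.89, 25.98, 35.07, 44.16]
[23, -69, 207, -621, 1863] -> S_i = 23*-3^i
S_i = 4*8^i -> [4, 32, 256, 2048, 16384]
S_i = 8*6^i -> [8, 48, 288, 1728, 10368]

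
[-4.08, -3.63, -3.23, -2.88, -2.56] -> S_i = -4.08*0.89^i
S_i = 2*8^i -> [2, 16, 128, 1024, 8192]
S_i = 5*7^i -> [5, 35, 245, 1715, 12005]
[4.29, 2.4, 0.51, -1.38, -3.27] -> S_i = 4.29 + -1.89*i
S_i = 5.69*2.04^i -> [5.69, 11.61, 23.68, 48.31, 98.54]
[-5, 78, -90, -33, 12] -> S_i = Random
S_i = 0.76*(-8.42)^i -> [0.76, -6.4, 53.88, -453.68, 3819.99]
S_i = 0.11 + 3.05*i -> [0.11, 3.16, 6.21, 9.26, 12.31]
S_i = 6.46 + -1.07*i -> [6.46, 5.39, 4.32, 3.25, 2.18]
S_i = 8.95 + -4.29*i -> [8.95, 4.66, 0.37, -3.92, -8.21]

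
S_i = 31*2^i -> [31, 62, 124, 248, 496]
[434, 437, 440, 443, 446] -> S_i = 434 + 3*i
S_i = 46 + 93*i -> [46, 139, 232, 325, 418]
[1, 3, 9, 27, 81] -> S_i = 1*3^i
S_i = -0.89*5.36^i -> [-0.89, -4.77, -25.57, -137.05, -734.6]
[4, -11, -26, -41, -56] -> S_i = 4 + -15*i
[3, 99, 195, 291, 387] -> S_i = 3 + 96*i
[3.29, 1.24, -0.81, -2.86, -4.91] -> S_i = 3.29 + -2.05*i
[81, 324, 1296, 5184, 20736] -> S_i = 81*4^i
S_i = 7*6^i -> [7, 42, 252, 1512, 9072]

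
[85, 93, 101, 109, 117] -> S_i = 85 + 8*i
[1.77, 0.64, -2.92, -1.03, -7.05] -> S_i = Random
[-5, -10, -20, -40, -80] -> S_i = -5*2^i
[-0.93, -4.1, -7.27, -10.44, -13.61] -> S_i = -0.93 + -3.17*i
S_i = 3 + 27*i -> [3, 30, 57, 84, 111]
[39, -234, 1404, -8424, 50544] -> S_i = 39*-6^i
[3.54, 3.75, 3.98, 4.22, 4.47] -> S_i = 3.54*1.06^i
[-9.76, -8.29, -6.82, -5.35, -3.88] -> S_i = -9.76 + 1.47*i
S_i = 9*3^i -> [9, 27, 81, 243, 729]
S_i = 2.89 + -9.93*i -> [2.89, -7.04, -16.97, -26.9, -36.83]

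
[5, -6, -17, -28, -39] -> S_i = 5 + -11*i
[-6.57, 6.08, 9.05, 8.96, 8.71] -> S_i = Random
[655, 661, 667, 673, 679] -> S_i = 655 + 6*i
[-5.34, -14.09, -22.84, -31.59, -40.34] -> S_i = -5.34 + -8.75*i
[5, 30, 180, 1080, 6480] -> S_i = 5*6^i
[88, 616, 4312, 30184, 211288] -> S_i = 88*7^i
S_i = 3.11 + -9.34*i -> [3.11, -6.23, -15.57, -24.91, -34.25]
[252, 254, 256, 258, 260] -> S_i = 252 + 2*i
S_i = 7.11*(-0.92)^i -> [7.11, -6.54, 6.02, -5.54, 5.09]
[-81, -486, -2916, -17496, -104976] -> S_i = -81*6^i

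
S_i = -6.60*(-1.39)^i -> [-6.6, 9.17, -12.75, 17.73, -24.64]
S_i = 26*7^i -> [26, 182, 1274, 8918, 62426]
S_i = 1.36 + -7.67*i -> [1.36, -6.31, -13.98, -21.65, -29.32]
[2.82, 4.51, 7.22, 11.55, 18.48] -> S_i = 2.82*1.60^i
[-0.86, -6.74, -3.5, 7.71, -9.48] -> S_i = Random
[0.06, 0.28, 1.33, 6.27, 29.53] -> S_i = 0.06*4.71^i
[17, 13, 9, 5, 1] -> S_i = 17 + -4*i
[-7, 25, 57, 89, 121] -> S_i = -7 + 32*i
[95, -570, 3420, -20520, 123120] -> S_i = 95*-6^i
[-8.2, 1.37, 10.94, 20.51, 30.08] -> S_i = -8.20 + 9.57*i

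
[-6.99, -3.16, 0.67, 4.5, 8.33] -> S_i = -6.99 + 3.83*i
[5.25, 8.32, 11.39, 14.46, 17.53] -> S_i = 5.25 + 3.07*i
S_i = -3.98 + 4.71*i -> [-3.98, 0.73, 5.44, 10.15, 14.86]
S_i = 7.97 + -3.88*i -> [7.97, 4.09, 0.21, -3.67, -7.55]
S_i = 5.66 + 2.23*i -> [5.66, 7.89, 10.12, 12.35, 14.58]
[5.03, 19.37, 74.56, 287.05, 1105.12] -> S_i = 5.03*3.85^i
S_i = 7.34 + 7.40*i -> [7.34, 14.74, 22.14, 29.54, 36.94]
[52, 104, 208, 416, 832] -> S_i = 52*2^i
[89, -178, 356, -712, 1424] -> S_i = 89*-2^i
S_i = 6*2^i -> [6, 12, 24, 48, 96]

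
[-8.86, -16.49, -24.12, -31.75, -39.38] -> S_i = -8.86 + -7.63*i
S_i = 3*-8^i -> [3, -24, 192, -1536, 12288]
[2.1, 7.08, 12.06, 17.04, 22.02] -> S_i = 2.10 + 4.98*i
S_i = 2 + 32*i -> [2, 34, 66, 98, 130]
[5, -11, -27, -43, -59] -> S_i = 5 + -16*i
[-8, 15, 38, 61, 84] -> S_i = -8 + 23*i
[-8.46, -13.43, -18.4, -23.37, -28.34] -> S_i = -8.46 + -4.97*i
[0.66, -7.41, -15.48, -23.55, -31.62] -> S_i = 0.66 + -8.07*i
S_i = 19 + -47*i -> [19, -28, -75, -122, -169]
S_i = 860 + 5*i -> [860, 865, 870, 875, 880]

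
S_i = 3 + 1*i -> [3, 4, 5, 6, 7]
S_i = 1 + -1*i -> [1, 0, -1, -2, -3]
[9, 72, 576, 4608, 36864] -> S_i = 9*8^i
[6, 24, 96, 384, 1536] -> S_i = 6*4^i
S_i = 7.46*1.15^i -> [7.46, 8.58, 9.87, 11.35, 13.05]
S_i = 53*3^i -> [53, 159, 477, 1431, 4293]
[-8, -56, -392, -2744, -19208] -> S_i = -8*7^i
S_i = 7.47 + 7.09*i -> [7.47, 14.56, 21.65, 28.74, 35.83]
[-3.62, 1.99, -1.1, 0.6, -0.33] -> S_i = -3.62*(-0.55)^i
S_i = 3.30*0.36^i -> [3.3, 1.19, 0.43, 0.15, 0.06]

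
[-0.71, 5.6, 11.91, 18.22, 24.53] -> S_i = -0.71 + 6.31*i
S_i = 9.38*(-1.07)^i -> [9.38, -10.04, 10.74, -11.49, 12.3]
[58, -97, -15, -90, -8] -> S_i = Random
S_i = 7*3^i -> [7, 21, 63, 189, 567]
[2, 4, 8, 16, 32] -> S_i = 2*2^i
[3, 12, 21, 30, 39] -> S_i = 3 + 9*i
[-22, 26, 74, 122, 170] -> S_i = -22 + 48*i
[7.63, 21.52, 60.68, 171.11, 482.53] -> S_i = 7.63*2.82^i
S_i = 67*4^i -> [67, 268, 1072, 4288, 17152]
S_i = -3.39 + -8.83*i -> [-3.39, -12.22, -21.05, -29.88, -38.71]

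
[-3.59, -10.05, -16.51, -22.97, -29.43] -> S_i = -3.59 + -6.46*i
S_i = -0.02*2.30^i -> [-0.02, -0.05, -0.11, -0.24, -0.56]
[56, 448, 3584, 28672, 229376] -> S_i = 56*8^i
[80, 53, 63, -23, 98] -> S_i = Random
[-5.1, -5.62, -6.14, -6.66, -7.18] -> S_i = -5.10 + -0.52*i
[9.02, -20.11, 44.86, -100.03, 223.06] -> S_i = 9.02*(-2.23)^i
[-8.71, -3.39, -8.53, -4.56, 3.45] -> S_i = Random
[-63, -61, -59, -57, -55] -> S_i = -63 + 2*i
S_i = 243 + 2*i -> [243, 245, 247, 249, 251]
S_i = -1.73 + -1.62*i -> [-1.73, -3.35, -4.97, -6.59, -8.21]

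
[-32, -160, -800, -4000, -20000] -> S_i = -32*5^i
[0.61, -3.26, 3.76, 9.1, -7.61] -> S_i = Random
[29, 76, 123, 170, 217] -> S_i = 29 + 47*i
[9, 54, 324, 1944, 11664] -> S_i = 9*6^i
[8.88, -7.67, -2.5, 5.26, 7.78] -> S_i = Random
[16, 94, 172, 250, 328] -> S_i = 16 + 78*i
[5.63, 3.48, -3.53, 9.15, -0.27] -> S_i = Random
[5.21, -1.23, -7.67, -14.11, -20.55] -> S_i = 5.21 + -6.44*i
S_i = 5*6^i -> [5, 30, 180, 1080, 6480]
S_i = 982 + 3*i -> [982, 985, 988, 991, 994]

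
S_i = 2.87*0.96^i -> [2.87, 2.76, 2.64, 2.54, 2.44]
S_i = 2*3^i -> [2, 6, 18, 54, 162]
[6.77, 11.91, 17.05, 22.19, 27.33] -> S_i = 6.77 + 5.14*i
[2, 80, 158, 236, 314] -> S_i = 2 + 78*i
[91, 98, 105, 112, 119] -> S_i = 91 + 7*i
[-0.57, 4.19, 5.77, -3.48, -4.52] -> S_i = Random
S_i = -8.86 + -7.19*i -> [-8.86, -16.05, -23.24, -30.43, -37.62]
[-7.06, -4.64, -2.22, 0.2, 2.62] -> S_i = -7.06 + 2.42*i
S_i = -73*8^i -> [-73, -584, -4672, -37376, -299008]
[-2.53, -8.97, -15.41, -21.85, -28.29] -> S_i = -2.53 + -6.44*i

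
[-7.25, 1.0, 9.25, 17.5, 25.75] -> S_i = -7.25 + 8.25*i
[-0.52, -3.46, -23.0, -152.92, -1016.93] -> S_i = -0.52*6.65^i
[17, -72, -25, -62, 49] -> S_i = Random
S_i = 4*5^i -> [4, 20, 100, 500, 2500]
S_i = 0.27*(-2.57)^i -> [0.27, -0.69, 1.78, -4.58, 11.78]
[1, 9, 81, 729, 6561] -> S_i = 1*9^i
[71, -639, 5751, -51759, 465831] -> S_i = 71*-9^i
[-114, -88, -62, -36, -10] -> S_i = -114 + 26*i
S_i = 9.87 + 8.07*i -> [9.87, 17.94, 26.01, 34.08, 42.15]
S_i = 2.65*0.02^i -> [2.65, 0.05, 0.0, 0.0, 0.0]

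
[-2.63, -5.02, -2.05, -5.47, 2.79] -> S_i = Random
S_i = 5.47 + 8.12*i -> [5.47, 13.59, 21.71, 29.83, 37.95]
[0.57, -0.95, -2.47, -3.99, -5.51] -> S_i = 0.57 + -1.52*i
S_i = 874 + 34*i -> [874, 908, 942, 976, 1010]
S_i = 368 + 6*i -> [368, 374, 380, 386, 392]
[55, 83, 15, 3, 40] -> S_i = Random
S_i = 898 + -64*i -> [898, 834, 770, 706, 642]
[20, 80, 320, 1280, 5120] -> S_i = 20*4^i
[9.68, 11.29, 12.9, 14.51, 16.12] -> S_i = 9.68 + 1.61*i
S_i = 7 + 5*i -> [7, 12, 17, 22, 27]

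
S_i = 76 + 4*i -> [76, 80, 84, 88, 92]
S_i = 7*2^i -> [7, 14, 28, 56, 112]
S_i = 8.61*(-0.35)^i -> [8.61, -3.01, 1.05, -0.37, 0.13]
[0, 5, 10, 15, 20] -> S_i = 0 + 5*i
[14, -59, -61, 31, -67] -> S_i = Random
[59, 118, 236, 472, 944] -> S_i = 59*2^i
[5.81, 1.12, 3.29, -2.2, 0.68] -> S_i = Random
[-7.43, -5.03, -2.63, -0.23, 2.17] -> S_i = -7.43 + 2.40*i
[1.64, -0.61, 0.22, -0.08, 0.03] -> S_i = 1.64*(-0.37)^i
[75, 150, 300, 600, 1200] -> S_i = 75*2^i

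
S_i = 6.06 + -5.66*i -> [6.06, 0.4, -5.26, -10.92, -16.58]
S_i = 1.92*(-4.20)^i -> [1.92, -8.06, 33.87, -142.25, 597.45]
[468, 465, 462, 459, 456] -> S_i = 468 + -3*i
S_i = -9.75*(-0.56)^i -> [-9.75, 5.46, -3.06, 1.71, -0.96]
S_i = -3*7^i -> [-3, -21, -147, -1029, -7203]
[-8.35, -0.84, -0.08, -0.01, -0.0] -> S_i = -8.35*0.10^i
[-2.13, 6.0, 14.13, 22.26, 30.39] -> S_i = -2.13 + 8.13*i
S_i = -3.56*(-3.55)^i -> [-3.56, 12.64, -44.86, 159.27, -565.41]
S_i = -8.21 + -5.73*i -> [-8.21, -13.94, -19.67, -25.4, -31.13]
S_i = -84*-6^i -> [-84, 504, -3024, 18144, -108864]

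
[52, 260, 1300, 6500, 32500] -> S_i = 52*5^i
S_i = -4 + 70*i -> [-4, 66, 136, 206, 276]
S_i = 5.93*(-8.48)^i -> [5.93, -50.29, 426.43, -3616.12, 30664.66]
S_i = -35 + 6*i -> [-35, -29, -23, -17, -11]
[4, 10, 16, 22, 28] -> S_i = 4 + 6*i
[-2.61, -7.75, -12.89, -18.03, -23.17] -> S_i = -2.61 + -5.14*i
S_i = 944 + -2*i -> [944, 942, 940, 938, 936]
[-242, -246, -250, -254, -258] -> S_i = -242 + -4*i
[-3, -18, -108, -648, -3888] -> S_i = -3*6^i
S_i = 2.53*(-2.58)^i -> [2.53, -6.53, 16.84, -43.45, 112.1]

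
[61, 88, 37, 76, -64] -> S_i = Random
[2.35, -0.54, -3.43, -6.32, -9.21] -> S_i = 2.35 + -2.89*i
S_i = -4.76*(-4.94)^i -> [-4.76, 23.51, -116.16, 573.84, -2834.75]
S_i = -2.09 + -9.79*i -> [-2.09, -11.88, -21.67, -31.46, -41.25]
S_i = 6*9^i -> [6, 54, 486, 4374, 39366]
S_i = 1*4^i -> [1, 4, 16, 64, 256]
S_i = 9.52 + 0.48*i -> [9.52, 10.0, 10.48, 10.96, 11.44]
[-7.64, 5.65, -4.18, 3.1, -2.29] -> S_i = -7.64*(-0.74)^i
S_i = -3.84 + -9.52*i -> [-3.84, -13.36, -22.88, -32.4, -41.92]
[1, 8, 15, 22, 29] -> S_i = 1 + 7*i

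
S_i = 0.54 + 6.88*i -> [0.54, 7.42, 14.3, 21.18, 28.06]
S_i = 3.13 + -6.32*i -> [3.13, -3.19, -9.51, -15.83, -22.15]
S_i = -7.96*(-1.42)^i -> [-7.96, 11.3, -16.05, 22.79, -32.36]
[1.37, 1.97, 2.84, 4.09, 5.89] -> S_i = 1.37*1.44^i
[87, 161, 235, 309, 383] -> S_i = 87 + 74*i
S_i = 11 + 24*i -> [11, 35, 59, 83, 107]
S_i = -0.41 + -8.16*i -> [-0.41, -8.57, -16.73, -24.89, -33.05]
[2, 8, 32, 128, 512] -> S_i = 2*4^i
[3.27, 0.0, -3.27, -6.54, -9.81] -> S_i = 3.27 + -3.27*i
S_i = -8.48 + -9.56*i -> [-8.48, -18.04, -27.6, -37.16, -46.72]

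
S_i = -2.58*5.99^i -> [-2.58, -15.45, -92.57, -554.5, -3321.44]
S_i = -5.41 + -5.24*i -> [-5.41, -10.65, -15.89, -21.13, -26.37]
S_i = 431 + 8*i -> [431, 439, 447, 455, 463]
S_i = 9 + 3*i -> [9, 12, 15, 18, 21]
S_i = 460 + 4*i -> [460, 464, 468, 472, 476]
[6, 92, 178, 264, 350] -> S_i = 6 + 86*i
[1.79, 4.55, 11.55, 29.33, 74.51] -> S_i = 1.79*2.54^i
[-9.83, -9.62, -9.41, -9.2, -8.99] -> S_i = -9.83 + 0.21*i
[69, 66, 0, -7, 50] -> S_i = Random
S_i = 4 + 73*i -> [4, 77, 150, 223, 296]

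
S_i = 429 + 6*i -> [429, 435, 441, 447, 453]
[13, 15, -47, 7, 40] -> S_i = Random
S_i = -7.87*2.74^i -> [-7.87, -21.56, -59.08, -161.89, -443.59]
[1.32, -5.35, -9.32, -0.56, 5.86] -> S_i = Random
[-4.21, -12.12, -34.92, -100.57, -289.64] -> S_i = -4.21*2.88^i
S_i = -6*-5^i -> [-6, 30, -150, 750, -3750]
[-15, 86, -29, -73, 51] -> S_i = Random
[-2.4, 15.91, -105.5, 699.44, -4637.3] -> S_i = -2.40*(-6.63)^i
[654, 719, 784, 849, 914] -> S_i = 654 + 65*i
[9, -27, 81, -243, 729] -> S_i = 9*-3^i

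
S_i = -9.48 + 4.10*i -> [-9.48, -5.38, -1.28, 2.82, 6.92]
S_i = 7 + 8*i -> [7, 15, 23, 31, 39]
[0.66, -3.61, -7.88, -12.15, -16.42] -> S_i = 0.66 + -4.27*i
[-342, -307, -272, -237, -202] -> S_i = -342 + 35*i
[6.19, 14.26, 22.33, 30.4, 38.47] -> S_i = 6.19 + 8.07*i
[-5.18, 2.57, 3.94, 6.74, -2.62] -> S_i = Random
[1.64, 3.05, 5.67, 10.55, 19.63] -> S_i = 1.64*1.86^i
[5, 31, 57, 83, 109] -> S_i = 5 + 26*i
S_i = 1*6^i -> [1, 6, 36, 216, 1296]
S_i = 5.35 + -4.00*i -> [5.35, 1.35, -2.65, -6.65, -10.65]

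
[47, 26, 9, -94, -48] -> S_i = Random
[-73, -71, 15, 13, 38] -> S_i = Random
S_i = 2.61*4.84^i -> [2.61, 12.63, 61.14, 295.92, 1432.26]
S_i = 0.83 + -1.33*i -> [0.83, -0.5, -1.83, -3.16, -4.49]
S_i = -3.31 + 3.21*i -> [-3.31, -0.1, 3.11, 6.32, 9.53]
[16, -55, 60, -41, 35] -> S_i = Random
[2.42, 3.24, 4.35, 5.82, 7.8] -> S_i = 2.42*1.34^i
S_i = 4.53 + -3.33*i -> [4.53, 1.2, -2.13, -5.46, -8.79]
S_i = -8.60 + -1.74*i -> [-8.6, -10.34, -12.08, -13.82, -15.56]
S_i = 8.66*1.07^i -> [8.66, 9.27, 9.91, 10.61, 11.35]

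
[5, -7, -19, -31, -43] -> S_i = 5 + -12*i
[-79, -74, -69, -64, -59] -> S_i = -79 + 5*i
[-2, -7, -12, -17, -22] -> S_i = -2 + -5*i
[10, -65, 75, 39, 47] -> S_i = Random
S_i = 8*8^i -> [8, 64, 512, 4096, 32768]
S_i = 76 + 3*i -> [76, 79, 82, 85, 88]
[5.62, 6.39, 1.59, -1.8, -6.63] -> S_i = Random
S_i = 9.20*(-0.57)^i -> [9.2, -5.24, 2.99, -1.7, 0.97]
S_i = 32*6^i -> [32, 192, 1152, 6912, 41472]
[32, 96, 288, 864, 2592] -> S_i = 32*3^i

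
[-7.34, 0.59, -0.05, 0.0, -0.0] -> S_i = -7.34*(-0.08)^i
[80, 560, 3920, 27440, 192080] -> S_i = 80*7^i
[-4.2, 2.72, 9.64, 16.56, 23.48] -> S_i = -4.20 + 6.92*i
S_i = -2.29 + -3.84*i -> [-2.29, -6.13, -9.97, -13.81, -17.65]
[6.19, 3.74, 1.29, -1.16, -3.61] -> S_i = 6.19 + -2.45*i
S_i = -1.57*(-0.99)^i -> [-1.57, 1.55, -1.54, 1.52, -1.51]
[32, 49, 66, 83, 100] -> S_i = 32 + 17*i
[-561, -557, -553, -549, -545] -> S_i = -561 + 4*i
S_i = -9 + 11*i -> [-9, 2, 13, 24, 35]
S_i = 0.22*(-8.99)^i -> [0.22, -1.98, 17.78, -159.85, 1437.02]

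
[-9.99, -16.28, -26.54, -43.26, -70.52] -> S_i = -9.99*1.63^i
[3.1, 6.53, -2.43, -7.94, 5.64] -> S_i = Random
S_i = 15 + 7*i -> [15, 22, 29, 36, 43]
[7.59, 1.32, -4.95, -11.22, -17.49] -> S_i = 7.59 + -6.27*i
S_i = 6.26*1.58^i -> [6.26, 9.89, 15.63, 24.69, 39.01]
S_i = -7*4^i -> [-7, -28, -112, -448, -1792]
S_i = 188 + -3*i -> [188, 185, 182, 179, 176]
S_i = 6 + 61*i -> [6, 67, 128, 189, 250]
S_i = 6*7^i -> [6, 42, 294, 2058, 14406]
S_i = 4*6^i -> [4, 24, 144, 864, 5184]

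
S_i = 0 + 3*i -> [0, 3, 6, 9, 12]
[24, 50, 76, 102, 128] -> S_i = 24 + 26*i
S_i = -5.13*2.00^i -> [-5.13, -10.26, -20.52, -41.04, -82.08]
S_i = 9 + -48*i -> [9, -39, -87, -135, -183]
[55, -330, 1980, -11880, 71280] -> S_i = 55*-6^i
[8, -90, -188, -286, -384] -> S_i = 8 + -98*i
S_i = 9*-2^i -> [9, -18, 36, -72, 144]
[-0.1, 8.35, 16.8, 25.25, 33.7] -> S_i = -0.10 + 8.45*i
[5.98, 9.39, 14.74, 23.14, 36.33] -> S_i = 5.98*1.57^i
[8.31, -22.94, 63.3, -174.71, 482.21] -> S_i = 8.31*(-2.76)^i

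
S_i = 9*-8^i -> [9, -72, 576, -4608, 36864]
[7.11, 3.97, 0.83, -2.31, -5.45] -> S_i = 7.11 + -3.14*i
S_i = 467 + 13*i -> [467, 480, 493, 506, 519]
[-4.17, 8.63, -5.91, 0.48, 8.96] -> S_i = Random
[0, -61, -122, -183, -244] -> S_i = 0 + -61*i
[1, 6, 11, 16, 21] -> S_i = 1 + 5*i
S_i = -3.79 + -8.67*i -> [-3.79, -12.46, -21.13, -29.8, -38.47]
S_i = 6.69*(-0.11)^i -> [6.69, -0.74, 0.08, -0.01, 0.0]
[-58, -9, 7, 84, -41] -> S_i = Random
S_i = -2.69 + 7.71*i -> [-2.69, 5.02, 12.73, 20.44, 28.15]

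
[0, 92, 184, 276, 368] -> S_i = 0 + 92*i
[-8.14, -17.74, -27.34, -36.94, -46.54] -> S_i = -8.14 + -9.60*i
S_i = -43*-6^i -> [-43, 258, -1548, 9288, -55728]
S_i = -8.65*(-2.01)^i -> [-8.65, 17.39, -34.95, 70.24, -141.19]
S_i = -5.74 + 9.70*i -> [-5.74, 3.96, 13.66, 23.36, 33.06]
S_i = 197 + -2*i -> [197, 195, 193, 191, 189]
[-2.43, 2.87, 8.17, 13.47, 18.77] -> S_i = -2.43 + 5.30*i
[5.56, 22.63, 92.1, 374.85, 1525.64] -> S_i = 5.56*4.07^i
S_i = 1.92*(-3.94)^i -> [1.92, -7.56, 29.81, -117.43, 462.69]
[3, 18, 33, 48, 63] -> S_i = 3 + 15*i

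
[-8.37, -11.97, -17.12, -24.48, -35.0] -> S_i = -8.37*1.43^i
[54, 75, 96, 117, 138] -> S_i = 54 + 21*i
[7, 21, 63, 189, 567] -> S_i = 7*3^i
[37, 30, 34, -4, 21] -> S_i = Random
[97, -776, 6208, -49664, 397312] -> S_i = 97*-8^i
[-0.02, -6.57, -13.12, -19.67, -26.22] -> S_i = -0.02 + -6.55*i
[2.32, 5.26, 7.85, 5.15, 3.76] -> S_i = Random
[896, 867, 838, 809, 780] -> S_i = 896 + -29*i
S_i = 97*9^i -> [97, 873, 7857, 70713, 636417]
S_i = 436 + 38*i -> [436, 474, 512, 550, 588]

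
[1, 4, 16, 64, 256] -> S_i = 1*4^i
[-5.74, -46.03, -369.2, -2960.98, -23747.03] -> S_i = -5.74*8.02^i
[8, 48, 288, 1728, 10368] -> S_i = 8*6^i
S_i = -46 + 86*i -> [-46, 40, 126, 212, 298]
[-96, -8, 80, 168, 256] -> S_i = -96 + 88*i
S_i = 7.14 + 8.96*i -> [7.14, 16.1, 25.06, 34.02, 42.98]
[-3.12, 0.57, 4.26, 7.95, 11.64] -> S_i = -3.12 + 3.69*i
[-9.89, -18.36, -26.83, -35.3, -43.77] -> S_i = -9.89 + -8.47*i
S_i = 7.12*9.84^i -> [7.12, 70.06, 689.4, 6783.68, 66751.4]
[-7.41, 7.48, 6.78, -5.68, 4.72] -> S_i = Random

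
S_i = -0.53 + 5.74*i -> [-0.53, 5.21, 10.95, 16.69, 22.43]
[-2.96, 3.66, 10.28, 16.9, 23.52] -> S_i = -2.96 + 6.62*i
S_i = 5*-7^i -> [5, -35, 245, -1715, 12005]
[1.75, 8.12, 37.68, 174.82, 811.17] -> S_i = 1.75*4.64^i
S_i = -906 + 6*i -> [-906, -900, -894, -888, -882]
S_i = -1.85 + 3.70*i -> [-1.85, 1.85, 5.55, 9.25, 12.95]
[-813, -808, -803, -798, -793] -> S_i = -813 + 5*i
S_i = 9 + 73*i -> [9, 82, 155, 228, 301]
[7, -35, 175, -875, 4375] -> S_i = 7*-5^i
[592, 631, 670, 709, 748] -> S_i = 592 + 39*i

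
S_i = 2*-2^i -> [2, -4, 8, -16, 32]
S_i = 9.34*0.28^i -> [9.34, 2.62, 0.73, 0.21, 0.06]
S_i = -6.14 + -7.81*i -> [-6.14, -13.95, -21.76, -29.57, -37.38]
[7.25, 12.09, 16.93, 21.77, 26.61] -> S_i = 7.25 + 4.84*i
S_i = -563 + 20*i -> [-563, -543, -523, -503, -483]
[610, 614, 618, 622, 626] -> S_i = 610 + 4*i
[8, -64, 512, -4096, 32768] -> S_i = 8*-8^i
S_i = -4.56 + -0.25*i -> [-4.56, -4.81, -5.06, -5.31, -5.56]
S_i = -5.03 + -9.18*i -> [-5.03, -14.21, -23.39, -32.57, -41.75]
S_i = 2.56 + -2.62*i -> [2.56, -0.06, -2.68, -5.3, -7.92]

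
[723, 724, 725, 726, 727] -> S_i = 723 + 1*i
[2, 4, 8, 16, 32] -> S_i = 2*2^i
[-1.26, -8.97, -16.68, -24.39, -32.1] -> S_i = -1.26 + -7.71*i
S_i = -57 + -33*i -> [-57, -90, -123, -156, -189]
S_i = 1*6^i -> [1, 6, 36, 216, 1296]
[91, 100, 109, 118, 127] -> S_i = 91 + 9*i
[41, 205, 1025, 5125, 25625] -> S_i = 41*5^i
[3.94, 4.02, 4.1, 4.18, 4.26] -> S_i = 3.94*1.02^i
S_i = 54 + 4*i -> [54, 58, 62, 66, 70]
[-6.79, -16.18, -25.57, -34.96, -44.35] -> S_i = -6.79 + -9.39*i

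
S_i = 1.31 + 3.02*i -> [1.31, 4.33, 7.35, 10.37, 13.39]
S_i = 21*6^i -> [21, 126, 756, 4536, 27216]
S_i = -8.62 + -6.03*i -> [-8.62, -14.65, -20.68, -26.71, -32.74]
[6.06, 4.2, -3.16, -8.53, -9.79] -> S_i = Random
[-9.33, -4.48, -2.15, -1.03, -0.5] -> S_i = -9.33*0.48^i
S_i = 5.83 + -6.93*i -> [5.83, -1.1, -8.03, -14.96, -21.89]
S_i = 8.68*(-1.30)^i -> [8.68, -11.28, 14.67, -19.07, 24.79]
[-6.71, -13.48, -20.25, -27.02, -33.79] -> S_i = -6.71 + -6.77*i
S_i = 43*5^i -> [43, 215, 1075, 5375, 26875]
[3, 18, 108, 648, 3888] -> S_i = 3*6^i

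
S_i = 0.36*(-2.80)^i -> [0.36, -1.01, 2.82, -7.9, 22.13]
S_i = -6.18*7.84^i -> [-6.18, -48.45, -379.86, -2978.08, -23348.16]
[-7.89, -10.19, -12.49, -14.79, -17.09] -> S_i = -7.89 + -2.30*i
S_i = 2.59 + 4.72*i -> [2.59, 7.31, 12.03, 16.75, 21.47]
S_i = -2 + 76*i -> [-2, 74, 150, 226, 302]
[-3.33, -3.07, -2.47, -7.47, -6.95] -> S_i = Random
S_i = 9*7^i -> [9, 63, 441, 3087, 21609]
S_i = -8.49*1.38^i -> [-8.49, -11.72, -16.17, -22.31, -30.79]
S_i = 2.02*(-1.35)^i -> [2.02, -2.73, 3.68, -4.97, 6.71]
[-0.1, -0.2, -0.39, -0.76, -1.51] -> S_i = -0.10*1.97^i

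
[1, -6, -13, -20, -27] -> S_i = 1 + -7*i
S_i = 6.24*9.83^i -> [6.24, 61.34, 602.96, 5927.14, 58263.78]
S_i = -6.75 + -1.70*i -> [-6.75, -8.45, -10.15, -11.85, -13.55]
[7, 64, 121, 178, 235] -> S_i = 7 + 57*i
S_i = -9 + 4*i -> [-9, -5, -1, 3, 7]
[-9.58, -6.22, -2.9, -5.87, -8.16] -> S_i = Random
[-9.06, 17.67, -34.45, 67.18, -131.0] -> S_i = -9.06*(-1.95)^i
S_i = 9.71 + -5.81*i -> [9.71, 3.9, -1.91, -7.72, -13.53]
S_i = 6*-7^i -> [6, -42, 294, -2058, 14406]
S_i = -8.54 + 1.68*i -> [-8.54, -6.86, -5.18, -3.5, -1.82]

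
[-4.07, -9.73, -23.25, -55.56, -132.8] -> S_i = -4.07*2.39^i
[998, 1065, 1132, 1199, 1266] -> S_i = 998 + 67*i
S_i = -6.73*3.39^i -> [-6.73, -22.81, -77.34, -262.19, -888.82]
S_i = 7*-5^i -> [7, -35, 175, -875, 4375]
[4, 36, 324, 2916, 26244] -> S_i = 4*9^i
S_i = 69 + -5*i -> [69, 64, 59, 54, 49]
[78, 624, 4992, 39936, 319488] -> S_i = 78*8^i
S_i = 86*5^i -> [86, 430, 2150, 10750, 53750]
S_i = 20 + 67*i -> [20, 87, 154, 221, 288]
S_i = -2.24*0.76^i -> [-2.24, -1.7, -1.29, -0.98, -0.75]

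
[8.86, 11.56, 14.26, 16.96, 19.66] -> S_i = 8.86 + 2.70*i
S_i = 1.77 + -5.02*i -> [1.77, -3.25, -8.27, -13.29, -18.31]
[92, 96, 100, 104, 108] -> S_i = 92 + 4*i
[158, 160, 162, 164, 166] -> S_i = 158 + 2*i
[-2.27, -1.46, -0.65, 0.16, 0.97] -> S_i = -2.27 + 0.81*i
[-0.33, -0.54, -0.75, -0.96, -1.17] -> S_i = -0.33 + -0.21*i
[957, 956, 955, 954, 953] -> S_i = 957 + -1*i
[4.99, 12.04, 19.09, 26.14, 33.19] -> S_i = 4.99 + 7.05*i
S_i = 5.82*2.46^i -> [5.82, 14.32, 35.22, 86.64, 213.14]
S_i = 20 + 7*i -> [20, 27, 34, 41, 48]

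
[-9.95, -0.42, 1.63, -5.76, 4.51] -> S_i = Random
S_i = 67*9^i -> [67, 603, 5427, 48843, 439587]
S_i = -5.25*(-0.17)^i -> [-5.25, 0.89, -0.15, 0.03, -0.0]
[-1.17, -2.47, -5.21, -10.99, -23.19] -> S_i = -1.17*2.11^i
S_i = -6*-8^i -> [-6, 48, -384, 3072, -24576]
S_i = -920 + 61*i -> [-920, -859, -798, -737, -676]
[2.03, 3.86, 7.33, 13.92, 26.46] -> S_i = 2.03*1.90^i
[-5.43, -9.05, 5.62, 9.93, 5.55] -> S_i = Random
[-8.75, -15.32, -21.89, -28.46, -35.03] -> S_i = -8.75 + -6.57*i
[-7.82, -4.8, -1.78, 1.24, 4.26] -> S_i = -7.82 + 3.02*i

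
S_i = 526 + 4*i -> [526, 530, 534, 538, 542]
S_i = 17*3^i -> [17, 51, 153, 459, 1377]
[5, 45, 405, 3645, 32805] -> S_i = 5*9^i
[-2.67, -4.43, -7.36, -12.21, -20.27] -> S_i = -2.67*1.66^i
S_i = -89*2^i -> [-89, -178, -356, -712, -1424]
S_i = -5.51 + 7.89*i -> [-5.51, 2.38, 10.27, 18.16, 26.05]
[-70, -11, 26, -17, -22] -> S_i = Random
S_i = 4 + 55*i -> [4, 59, 114, 169, 224]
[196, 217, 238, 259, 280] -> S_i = 196 + 21*i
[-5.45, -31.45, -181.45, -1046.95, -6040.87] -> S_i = -5.45*5.77^i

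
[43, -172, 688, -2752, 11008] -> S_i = 43*-4^i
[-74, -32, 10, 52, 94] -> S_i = -74 + 42*i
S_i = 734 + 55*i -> [734, 789, 844, 899, 954]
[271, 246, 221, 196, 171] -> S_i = 271 + -25*i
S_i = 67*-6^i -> [67, -402, 2412, -14472, 86832]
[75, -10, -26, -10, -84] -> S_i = Random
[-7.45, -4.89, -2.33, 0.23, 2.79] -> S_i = -7.45 + 2.56*i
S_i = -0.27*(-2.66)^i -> [-0.27, 0.72, -1.91, 5.08, -13.52]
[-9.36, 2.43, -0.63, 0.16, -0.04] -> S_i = -9.36*(-0.26)^i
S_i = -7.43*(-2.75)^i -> [-7.43, 20.43, -56.19, 154.52, -424.93]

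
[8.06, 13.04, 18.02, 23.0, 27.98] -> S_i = 8.06 + 4.98*i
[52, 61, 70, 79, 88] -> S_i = 52 + 9*i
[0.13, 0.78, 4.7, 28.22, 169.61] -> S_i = 0.13*6.01^i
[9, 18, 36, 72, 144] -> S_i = 9*2^i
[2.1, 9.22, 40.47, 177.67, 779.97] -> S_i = 2.10*4.39^i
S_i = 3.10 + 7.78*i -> [3.1, 10.88, 18.66, 26.44, 34.22]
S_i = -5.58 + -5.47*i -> [-5.58, -11.05, -16.52, -21.99, -27.46]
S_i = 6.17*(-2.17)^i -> [6.17, -13.39, 29.05, -63.05, 136.81]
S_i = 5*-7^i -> [5, -35, 245, -1715, 12005]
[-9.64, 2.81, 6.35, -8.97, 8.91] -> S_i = Random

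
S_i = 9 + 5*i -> [9, 14, 19, 24, 29]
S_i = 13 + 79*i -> [13, 92, 171, 250, 329]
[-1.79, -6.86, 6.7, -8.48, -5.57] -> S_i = Random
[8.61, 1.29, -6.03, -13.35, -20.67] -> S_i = 8.61 + -7.32*i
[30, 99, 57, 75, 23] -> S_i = Random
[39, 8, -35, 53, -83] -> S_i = Random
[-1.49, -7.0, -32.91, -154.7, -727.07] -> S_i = -1.49*4.70^i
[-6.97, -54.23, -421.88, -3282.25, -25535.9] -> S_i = -6.97*7.78^i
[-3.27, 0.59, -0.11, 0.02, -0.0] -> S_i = -3.27*(-0.18)^i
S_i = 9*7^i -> [9, 63, 441, 3087, 21609]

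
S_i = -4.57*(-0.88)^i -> [-4.57, 4.02, -3.54, 3.11, -2.74]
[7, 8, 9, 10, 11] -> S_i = 7 + 1*i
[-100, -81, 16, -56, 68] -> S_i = Random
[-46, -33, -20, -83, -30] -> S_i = Random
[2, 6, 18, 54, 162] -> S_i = 2*3^i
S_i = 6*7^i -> [6, 42, 294, 2058, 14406]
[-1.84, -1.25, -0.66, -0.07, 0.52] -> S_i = -1.84 + 0.59*i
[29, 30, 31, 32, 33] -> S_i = 29 + 1*i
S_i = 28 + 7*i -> [28, 35, 42, 49, 56]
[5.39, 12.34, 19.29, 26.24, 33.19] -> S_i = 5.39 + 6.95*i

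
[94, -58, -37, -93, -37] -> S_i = Random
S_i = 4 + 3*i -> [4, 7, 10, 13, 16]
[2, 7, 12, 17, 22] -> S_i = 2 + 5*i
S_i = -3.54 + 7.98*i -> [-3.54, 4.44, 12.42, 20.4, 28.38]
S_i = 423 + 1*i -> [423, 424, 425, 426, 427]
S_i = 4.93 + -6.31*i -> [4.93, -1.38, -7.69, -14.0, -20.31]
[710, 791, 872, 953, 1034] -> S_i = 710 + 81*i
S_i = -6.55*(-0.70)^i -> [-6.55, 4.58, -3.21, 2.25, -1.57]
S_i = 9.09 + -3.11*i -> [9.09, 5.98, 2.87, -0.24, -3.35]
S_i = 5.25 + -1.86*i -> [5.25, 3.39, 1.53, -0.33, -2.19]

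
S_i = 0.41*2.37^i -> [0.41, 0.97, 2.3, 5.46, 12.94]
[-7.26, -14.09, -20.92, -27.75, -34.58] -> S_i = -7.26 + -6.83*i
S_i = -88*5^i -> [-88, -440, -2200, -11000, -55000]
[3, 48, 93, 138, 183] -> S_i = 3 + 45*i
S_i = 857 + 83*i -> [857, 940, 1023, 1106, 1189]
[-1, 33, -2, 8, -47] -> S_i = Random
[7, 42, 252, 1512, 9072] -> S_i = 7*6^i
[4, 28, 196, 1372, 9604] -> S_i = 4*7^i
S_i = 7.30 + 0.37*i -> [7.3, 7.67, 8.04, 8.41, 8.78]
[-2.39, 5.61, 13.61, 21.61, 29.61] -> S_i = -2.39 + 8.00*i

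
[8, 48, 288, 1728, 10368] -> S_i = 8*6^i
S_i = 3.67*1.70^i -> [3.67, 6.24, 10.61, 18.03, 30.65]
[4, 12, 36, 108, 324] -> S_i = 4*3^i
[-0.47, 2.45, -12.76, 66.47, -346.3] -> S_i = -0.47*(-5.21)^i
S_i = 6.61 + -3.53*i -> [6.61, 3.08, -0.45, -3.98, -7.51]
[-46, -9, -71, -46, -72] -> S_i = Random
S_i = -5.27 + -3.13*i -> [-5.27, -8.4, -11.53, -14.66, -17.79]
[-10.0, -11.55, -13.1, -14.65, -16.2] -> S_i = -10.00 + -1.55*i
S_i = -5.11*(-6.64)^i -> [-5.11, 33.93, -225.3, 1495.98, -9933.29]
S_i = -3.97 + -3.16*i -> [-3.97, -7.13, -10.29, -13.45, -16.61]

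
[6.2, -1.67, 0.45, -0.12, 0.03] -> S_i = 6.20*(-0.27)^i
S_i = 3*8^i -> [3, 24, 192, 1536, 12288]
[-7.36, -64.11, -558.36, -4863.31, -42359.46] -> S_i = -7.36*8.71^i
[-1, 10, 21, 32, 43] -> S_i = -1 + 11*i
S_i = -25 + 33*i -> [-25, 8, 41, 74, 107]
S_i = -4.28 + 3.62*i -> [-4.28, -0.66, 2.96, 6.58, 10.2]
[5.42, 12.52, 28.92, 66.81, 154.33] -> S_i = 5.42*2.31^i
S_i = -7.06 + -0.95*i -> [-7.06, -8.01, -8.96, -9.91, -10.86]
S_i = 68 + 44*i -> [68, 112, 156, 200, 244]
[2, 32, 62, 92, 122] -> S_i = 2 + 30*i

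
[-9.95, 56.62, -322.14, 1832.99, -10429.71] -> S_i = -9.95*(-5.69)^i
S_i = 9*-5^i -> [9, -45, 225, -1125, 5625]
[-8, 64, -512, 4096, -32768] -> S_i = -8*-8^i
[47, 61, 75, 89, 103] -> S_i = 47 + 14*i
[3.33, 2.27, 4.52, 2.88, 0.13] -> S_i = Random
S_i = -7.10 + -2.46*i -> [-7.1, -9.56, -12.02, -14.48, -16.94]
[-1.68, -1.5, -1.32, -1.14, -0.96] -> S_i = -1.68 + 0.18*i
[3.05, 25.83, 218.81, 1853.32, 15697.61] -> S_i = 3.05*8.47^i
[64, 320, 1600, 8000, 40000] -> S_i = 64*5^i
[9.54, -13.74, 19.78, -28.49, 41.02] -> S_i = 9.54*(-1.44)^i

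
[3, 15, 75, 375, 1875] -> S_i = 3*5^i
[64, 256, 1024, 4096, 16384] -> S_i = 64*4^i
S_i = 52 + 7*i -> [52, 59, 66, 73, 80]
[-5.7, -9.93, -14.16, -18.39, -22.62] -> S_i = -5.70 + -4.23*i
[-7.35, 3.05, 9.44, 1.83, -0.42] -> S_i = Random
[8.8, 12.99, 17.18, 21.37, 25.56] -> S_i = 8.80 + 4.19*i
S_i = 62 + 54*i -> [62, 116, 170, 224, 278]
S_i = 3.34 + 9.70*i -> [3.34, 13.04, 22.74, 32.44, 42.14]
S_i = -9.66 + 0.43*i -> [-9.66, -9.23, -8.8, -8.37, -7.94]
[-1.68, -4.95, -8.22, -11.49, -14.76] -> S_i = -1.68 + -3.27*i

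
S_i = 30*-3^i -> [30, -90, 270, -810, 2430]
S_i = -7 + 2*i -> [-7, -5, -3, -1, 1]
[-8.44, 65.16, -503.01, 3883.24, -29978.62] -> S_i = -8.44*(-7.72)^i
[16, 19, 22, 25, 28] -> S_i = 16 + 3*i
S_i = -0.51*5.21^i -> [-0.51, -2.66, -13.84, -72.12, -375.77]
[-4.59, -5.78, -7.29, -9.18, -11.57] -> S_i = -4.59*1.26^i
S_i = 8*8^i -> [8, 64, 512, 4096, 32768]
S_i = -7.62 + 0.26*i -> [-7.62, -7.36, -7.1, -6.84, -6.58]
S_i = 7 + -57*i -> [7, -50, -107, -164, -221]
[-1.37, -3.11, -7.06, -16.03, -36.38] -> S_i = -1.37*2.27^i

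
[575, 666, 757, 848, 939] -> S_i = 575 + 91*i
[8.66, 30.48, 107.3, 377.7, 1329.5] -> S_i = 8.66*3.52^i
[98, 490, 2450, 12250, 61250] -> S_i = 98*5^i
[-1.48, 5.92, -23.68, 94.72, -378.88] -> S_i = -1.48*(-4.00)^i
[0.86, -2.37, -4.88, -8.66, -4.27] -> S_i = Random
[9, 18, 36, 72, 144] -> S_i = 9*2^i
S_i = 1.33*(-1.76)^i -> [1.33, -2.34, 4.12, -7.25, 12.76]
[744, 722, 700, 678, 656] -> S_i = 744 + -22*i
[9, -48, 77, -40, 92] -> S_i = Random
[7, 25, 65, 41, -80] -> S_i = Random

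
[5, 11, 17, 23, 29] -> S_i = 5 + 6*i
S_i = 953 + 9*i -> [953, 962, 971, 980, 989]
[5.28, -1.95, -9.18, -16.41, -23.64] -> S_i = 5.28 + -7.23*i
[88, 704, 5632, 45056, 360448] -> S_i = 88*8^i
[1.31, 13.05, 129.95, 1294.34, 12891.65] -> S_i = 1.31*9.96^i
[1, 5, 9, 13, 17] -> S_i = 1 + 4*i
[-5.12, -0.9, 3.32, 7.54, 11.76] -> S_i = -5.12 + 4.22*i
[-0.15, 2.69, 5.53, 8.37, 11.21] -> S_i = -0.15 + 2.84*i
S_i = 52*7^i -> [52, 364, 2548, 17836, 124852]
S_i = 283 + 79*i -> [283, 362, 441, 520, 599]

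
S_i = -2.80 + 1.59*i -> [-2.8, -1.21, 0.38, 1.97, 3.56]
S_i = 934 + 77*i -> [934, 1011, 1088, 1165, 1242]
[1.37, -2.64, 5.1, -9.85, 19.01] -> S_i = 1.37*(-1.93)^i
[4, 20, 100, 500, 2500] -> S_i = 4*5^i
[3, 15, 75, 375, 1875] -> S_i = 3*5^i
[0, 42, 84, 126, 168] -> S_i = 0 + 42*i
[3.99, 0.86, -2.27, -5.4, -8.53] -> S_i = 3.99 + -3.13*i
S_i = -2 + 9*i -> [-2, 7, 16, 25, 34]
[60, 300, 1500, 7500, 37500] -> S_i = 60*5^i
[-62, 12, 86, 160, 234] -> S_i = -62 + 74*i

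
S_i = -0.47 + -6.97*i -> [-0.47, -7.44, -14.41, -21.38, -28.35]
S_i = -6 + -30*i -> [-6, -36, -66, -96, -126]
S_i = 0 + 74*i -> [0, 74, 148, 222, 296]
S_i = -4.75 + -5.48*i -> [-4.75, -10.23, -15.71, -21.19, -26.67]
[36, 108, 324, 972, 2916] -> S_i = 36*3^i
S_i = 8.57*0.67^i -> [8.57, 5.74, 3.85, 2.58, 1.73]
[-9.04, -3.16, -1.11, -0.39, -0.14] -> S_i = -9.04*0.35^i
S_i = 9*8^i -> [9, 72, 576, 4608, 36864]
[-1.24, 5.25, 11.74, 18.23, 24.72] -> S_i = -1.24 + 6.49*i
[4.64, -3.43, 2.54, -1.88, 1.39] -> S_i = 4.64*(-0.74)^i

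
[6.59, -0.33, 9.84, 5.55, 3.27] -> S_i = Random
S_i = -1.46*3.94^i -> [-1.46, -5.75, -22.66, -89.3, -351.83]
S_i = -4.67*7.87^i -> [-4.67, -36.75, -289.25, -2276.36, -17914.96]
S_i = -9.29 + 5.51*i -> [-9.29, -3.78, 1.73, 7.24, 12.75]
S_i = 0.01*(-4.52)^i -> [0.01, -0.05, 0.2, -0.92, 4.17]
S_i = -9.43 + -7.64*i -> [-9.43, -17.07, -24.71, -32.35, -39.99]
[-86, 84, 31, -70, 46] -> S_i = Random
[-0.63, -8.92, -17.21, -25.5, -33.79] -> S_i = -0.63 + -8.29*i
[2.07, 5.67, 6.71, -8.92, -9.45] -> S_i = Random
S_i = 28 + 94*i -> [28, 122, 216, 310, 404]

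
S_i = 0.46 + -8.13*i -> [0.46, -7.67, -15.8, -23.93, -32.06]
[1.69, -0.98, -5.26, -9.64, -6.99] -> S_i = Random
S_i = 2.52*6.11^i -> [2.52, 15.4, 94.08, 574.81, 3512.09]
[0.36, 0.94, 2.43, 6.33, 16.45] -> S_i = 0.36*2.60^i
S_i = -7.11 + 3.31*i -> [-7.11, -3.8, -0.49, 2.82, 6.13]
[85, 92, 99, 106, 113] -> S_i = 85 + 7*i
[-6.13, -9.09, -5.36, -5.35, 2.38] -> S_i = Random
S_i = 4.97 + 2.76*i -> [4.97, 7.73, 10.49, 13.25, 16.01]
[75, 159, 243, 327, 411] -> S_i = 75 + 84*i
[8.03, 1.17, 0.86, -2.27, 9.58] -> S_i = Random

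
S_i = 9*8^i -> [9, 72, 576, 4608, 36864]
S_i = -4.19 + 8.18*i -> [-4.19, 3.99, 12.17, 20.35, 28.53]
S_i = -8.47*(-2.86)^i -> [-8.47, 24.22, -69.28, 198.14, -566.69]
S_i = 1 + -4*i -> [1, -3, -7, -11, -15]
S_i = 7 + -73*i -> [7, -66, -139, -212, -285]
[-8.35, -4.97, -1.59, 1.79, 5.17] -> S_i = -8.35 + 3.38*i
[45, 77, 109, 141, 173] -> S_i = 45 + 32*i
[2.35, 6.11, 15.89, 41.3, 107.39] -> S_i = 2.35*2.60^i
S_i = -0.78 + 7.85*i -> [-0.78, 7.07, 14.92, 22.77, 30.62]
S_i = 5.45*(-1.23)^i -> [5.45, -6.7, 8.25, -10.14, 12.47]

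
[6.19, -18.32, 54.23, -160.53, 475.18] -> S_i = 6.19*(-2.96)^i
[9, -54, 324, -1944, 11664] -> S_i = 9*-6^i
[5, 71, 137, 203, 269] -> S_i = 5 + 66*i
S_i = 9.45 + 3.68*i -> [9.45, 13.13, 16.81, 20.49, 24.17]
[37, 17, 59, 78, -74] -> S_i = Random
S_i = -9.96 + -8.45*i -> [-9.96, -18.41, -26.86, -35.31, -43.76]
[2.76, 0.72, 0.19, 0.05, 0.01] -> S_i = 2.76*0.26^i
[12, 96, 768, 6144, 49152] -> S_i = 12*8^i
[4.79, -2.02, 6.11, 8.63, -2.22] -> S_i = Random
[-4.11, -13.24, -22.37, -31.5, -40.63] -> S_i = -4.11 + -9.13*i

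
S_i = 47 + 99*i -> [47, 146, 245, 344, 443]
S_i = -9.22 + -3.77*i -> [-9.22, -12.99, -16.76, -20.53, -24.3]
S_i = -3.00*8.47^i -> [-3.0, -25.41, -215.22, -1822.94, -15440.27]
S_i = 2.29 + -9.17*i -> [2.29, -6.88, -16.05, -25.22, -34.39]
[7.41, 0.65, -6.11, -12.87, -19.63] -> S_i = 7.41 + -6.76*i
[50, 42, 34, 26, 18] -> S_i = 50 + -8*i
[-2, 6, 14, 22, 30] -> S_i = -2 + 8*i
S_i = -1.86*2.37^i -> [-1.86, -4.41, -10.45, -24.76, -58.68]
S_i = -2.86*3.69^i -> [-2.86, -10.55, -38.94, -143.7, -530.24]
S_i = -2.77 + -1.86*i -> [-2.77, -4.63, -6.49, -8.35, -10.21]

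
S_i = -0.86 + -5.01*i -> [-0.86, -5.87, -10.88, -15.89, -20.9]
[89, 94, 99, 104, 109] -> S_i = 89 + 5*i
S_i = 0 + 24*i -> [0, 24, 48, 72, 96]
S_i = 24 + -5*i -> [24, 19, 14, 9, 4]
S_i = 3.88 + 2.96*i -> [3.88, 6.84, 9.8, 12.76, 15.72]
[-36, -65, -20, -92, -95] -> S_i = Random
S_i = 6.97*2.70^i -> [6.97, 18.82, 50.81, 137.19, 370.41]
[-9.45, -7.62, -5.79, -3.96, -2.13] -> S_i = -9.45 + 1.83*i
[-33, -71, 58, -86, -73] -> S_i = Random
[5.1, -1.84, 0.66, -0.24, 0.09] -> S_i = 5.10*(-0.36)^i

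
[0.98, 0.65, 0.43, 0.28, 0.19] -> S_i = 0.98*0.66^i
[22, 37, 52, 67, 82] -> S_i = 22 + 15*i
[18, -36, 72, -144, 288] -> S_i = 18*-2^i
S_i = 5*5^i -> [5, 25, 125, 625, 3125]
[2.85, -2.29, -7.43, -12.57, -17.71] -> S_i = 2.85 + -5.14*i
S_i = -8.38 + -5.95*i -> [-8.38, -14.33, -20.28, -26.23, -32.18]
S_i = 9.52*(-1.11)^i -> [9.52, -10.57, 11.73, -13.02, 14.45]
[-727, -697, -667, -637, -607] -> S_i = -727 + 30*i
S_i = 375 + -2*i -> [375, 373, 371, 369, 367]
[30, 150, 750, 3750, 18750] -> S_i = 30*5^i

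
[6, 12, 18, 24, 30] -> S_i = 6 + 6*i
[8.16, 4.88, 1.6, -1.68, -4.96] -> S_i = 8.16 + -3.28*i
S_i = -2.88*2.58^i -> [-2.88, -7.43, -19.17, -49.46, -127.61]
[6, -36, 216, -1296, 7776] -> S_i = 6*-6^i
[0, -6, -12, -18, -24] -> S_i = 0 + -6*i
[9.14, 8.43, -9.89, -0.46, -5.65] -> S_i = Random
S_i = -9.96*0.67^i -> [-9.96, -6.67, -4.47, -3.0, -2.01]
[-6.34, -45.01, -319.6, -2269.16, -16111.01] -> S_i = -6.34*7.10^i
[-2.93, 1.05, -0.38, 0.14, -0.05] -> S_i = -2.93*(-0.36)^i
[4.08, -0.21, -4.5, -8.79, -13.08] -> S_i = 4.08 + -4.29*i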